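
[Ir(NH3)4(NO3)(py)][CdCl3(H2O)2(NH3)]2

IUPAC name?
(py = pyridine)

tetraamminenitrato(pyridine)iridium(III) amminediaquatrichlorocadmate(II)

Cadmium is always +2 in its complexes; the anion's ligand charges sum to -3, so the complex anion is 1−.
With 2 anions per cation, the cation must be 2×1 = 2+.
Cation: ligand charges sum to -1; for the ion to be 2+, Ir = +3.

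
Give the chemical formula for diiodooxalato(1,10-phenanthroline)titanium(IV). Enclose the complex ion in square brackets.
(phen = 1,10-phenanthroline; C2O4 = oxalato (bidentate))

Ligands: 2 iodo (I, -1), 1 1,10-phenanthroline (phen, neutral), 1 oxalato (C2O4, -2). Ligand charge sum = -4.
With Ti in oxidation state +4, the complex ion is [Ti...].

[Ti(C2O4)I2(phen)]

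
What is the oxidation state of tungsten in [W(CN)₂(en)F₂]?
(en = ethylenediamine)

No counter-ion: the bracketed complex is neutral.
Ligand charges: 2×CN = -2; 1×en neutral; 2×F = -2; sum -4.
W + (-4) = 0 ⇒ W is +4.

+4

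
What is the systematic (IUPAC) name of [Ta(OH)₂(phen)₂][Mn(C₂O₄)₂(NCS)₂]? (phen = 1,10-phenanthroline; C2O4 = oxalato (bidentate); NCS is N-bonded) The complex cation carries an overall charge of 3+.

dihydroxobis(1,10-phenanthroline)tantalum(V) diisothiocyanatodioxalatomanganate(III)

Both ions are complex: the cation is named first with the plain metal name, the anion second with the -ate form; each ion's ligands are alphabetised independently.
The complex cation is given as 3+; its ligand charges sum to -2, so Ta = +5.
A 1:1 salt means the anion carries the equal and opposite charge, 3−.
Anion: ligand charges sum to -6; for the ion to be 3−, Mn = +3.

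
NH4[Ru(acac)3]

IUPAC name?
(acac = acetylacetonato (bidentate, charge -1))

ammonium tris(acetylacetonato)ruthenate(II)

The 1 ammonium counter-ion carries a total charge of +1, so each complex ion is 1−.
Ligand charges: 3×acetylacetonato (-1 each); total -3. So Ru + (-3) = 1−, giving Ru = +2.
The complex ion is anionic, so ruthenium takes the -ate form ruthenate(II).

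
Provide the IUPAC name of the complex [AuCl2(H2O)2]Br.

diaquadichlorogold(III) bromide

The 1 bromide counter-ion carries a total charge of -1, so each complex ion is 1+.
Ligand charges: 2×aqua (neutral), 2×chloro (-1 each); total -2. So Au + (-2) = 1+, giving Au = +3.
Ligands are named alphabetically: aqua before chloro.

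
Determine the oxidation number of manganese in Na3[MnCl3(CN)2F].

3 sodium outside the brackets (+1 each) → the complex ion is 3−.
Ligand charges: 2×CN = -2; 1×F = -1; 3×Cl = -3; sum -6.
Mn + (-6) = 3− ⇒ Mn is +3.

+3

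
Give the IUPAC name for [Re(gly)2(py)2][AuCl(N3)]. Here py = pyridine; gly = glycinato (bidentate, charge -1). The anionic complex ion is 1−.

bis(glycinato)bis(pyridine)rhenium(III) azidochloroaurate(I)

The complex anion is given as 1−; its ligand charges sum to -2, so Au = +1.
A 1:1 salt means the cation carries the equal and opposite charge, 1+.
Cation: ligand charges sum to -2; for the ion to be 1+, Re = +3.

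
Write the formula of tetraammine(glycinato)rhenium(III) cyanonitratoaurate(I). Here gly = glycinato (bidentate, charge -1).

[Re(gly)(NH3)4][Au(CN)(NO3)]2

Cation [Re…]: ligand charges -1, Re(III) ⇒ ion charge 2+.
Anion [Au…]: ligand charges -2, Au(I) ⇒ ion charge 1−.
One 2+ cation requires 2 of the 1− anion.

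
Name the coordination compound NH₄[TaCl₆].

The 1 ammonium counter-ion carries a total charge of +1, so each complex ion is 1−.
Ligand charges: 6×chloro (-1 each); total -6. So Ta + (-6) = 1−, giving Ta = +5.
The complex ion is anionic, so tantalum takes the -ate form tantalate(V).

ammonium hexachlorotantalate(V)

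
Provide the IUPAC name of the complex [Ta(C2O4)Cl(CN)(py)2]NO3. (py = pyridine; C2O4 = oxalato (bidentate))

chlorocyanooxalatobis(pyridine)tantalum(V) nitrate

The 1 nitrate counter-ion carries a total charge of -1, so each complex ion is 1+.
Ligand charges: 1×chloro (-1 each), 2×pyridine (neutral), 1×cyano (-1 each), 1×oxalato (-2 each); total -4. So Ta + (-4) = 1+, giving Ta = +5.
Ligands are named alphabetically: chloro before cyano before oxalato before pyridine.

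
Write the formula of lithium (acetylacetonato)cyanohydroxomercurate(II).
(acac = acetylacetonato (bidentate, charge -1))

Li[Hg(acac)(CN)(OH)]

Ligands: 1 acetylacetonato (acac, -1), 1 hydroxo (OH, -1), 1 cyano (CN, -1). Ligand charge sum = -3.
With Hg in oxidation state +2, the complex ion is [Hg...]^1−.
Charge balance with lithium (+1) requires 1 complex ion per 1 lithium.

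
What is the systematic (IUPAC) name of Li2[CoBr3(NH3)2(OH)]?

The 2 lithium counter-ions carry a total charge of +2, so each complex ion is 2−.
Ligand charges: 1×hydroxo (-1 each), 3×bromo (-1 each), 2×ammine (neutral); total -4. So Co + (-4) = 2−, giving Co = +2.
The complex ion is anionic, so cobalt takes the -ate form cobaltate(II).

lithium diamminetribromohydroxocobaltate(II)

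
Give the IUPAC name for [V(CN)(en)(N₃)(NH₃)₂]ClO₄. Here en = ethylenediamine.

diammineazidocyano(ethylenediamine)vanadium(III) perchlorate

The 1 perchlorate counter-ion carries a total charge of -1, so each complex ion is 1+.
Ligand charges: 1×ethylenediamine (neutral), 1×cyano (-1 each), 1×azido (-1 each), 2×ammine (neutral); total -2. So V + (-2) = 1+, giving V = +3.
Ligands are named alphabetically: ammine before azido before cyano before ethylenediamine.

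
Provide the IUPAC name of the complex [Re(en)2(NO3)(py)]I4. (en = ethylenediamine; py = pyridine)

bis(ethylenediamine)nitrato(pyridine)rhenium(V) iodide

The 4 iodide counter-ions carry a total charge of -4, so each complex ion is 4+.
Ligand charges: 2×ethylenediamine (neutral), 1×pyridine (neutral), 1×nitrato (-1 each); total -1. So Re + (-1) = 4+, giving Re = +5.
Ligands are named alphabetically: ethylenediamine before nitrato before pyridine.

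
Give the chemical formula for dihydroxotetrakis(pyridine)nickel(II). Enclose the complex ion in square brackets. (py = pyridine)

[Ni(OH)2(py)4]

Ligands: 2 hydroxo (OH, -1), 4 pyridine (py, neutral). Ligand charge sum = -2.
With Ni in oxidation state +2, the complex ion is [Ni...].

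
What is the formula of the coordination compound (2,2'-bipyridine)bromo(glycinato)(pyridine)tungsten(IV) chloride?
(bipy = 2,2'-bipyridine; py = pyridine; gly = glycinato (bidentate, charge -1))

[W(bipy)Br(gly)(py)]Cl2

Ligands: 1 bromo (Br, -1), 1 2,2'-bipyridine (bipy, neutral), 1 pyridine (py, neutral), 1 glycinato (gly, -1). Ligand charge sum = -2.
With W in oxidation state +4, the complex ion is [W...]^2+.
Charge balance with chloride (-1) requires 1 complex ion per 2 chloride.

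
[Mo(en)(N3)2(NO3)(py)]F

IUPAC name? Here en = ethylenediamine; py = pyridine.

diazido(ethylenediamine)nitrato(pyridine)molybdenum(IV) fluoride

The 1 fluoride counter-ion carries a total charge of -1, so each complex ion is 1+.
Ligand charges: 1×nitrato (-1 each), 2×azido (-1 each), 1×ethylenediamine (neutral), 1×pyridine (neutral); total -3. So Mo + (-3) = 1+, giving Mo = +4.
Ligands are named alphabetically: azido before ethylenediamine before nitrato before pyridine.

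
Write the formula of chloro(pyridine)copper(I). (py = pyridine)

[CuCl(py)]

Ligands: 1 pyridine (py, neutral), 1 chloro (Cl, -1). Ligand charge sum = -1.
With Cu in oxidation state +1, the complex ion is [Cu...].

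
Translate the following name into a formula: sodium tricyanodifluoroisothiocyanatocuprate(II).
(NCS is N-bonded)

Ligands: 2 fluoro (F, -1), 1 isothiocyanato (NCS, -1), 3 cyano (CN, -1). Ligand charge sum = -6.
Charge balance with sodium (+1) requires 1 complex ion per 4 sodium.

Na4[Cu(CN)3F2(NCS)]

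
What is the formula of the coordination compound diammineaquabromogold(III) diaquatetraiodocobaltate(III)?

Cation [Au…]: ligand charges -1, Au(III) ⇒ ion charge 2+.
Anion [Co…]: ligand charges -4, Co(III) ⇒ ion charge 1−.
One 2+ cation requires 2 of the 1− anion.

[AuBr(H2O)(NH3)2][Co(H2O)2I4]2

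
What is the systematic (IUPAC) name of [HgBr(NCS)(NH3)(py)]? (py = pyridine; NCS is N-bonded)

amminebromoisothiocyanato(pyridine)mercury(II)

There is no counter-ion, so the complex is neutral overall.
Ligand charges: 1×pyridine (neutral), 1×ammine (neutral), 1×bromo (-1 each), 1×isothiocyanato (-1 each); total -2. So Hg + (-2) = 0, giving Hg = +2.
Ligands are named alphabetically: ammine before bromo before isothiocyanato before pyridine.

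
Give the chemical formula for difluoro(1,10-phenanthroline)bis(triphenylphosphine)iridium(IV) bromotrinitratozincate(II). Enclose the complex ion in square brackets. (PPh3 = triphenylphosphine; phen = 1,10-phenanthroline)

[IrF2(phen)(PPh3)2][ZnBr(NO3)3]

Cation [Ir…]: ligand charges -2, Ir(IV) ⇒ ion charge 2+.
Anion [Zn…]: ligand charges -4, Zn(II) ⇒ ion charge 2−.
One 2+ cation balances one 2− anion.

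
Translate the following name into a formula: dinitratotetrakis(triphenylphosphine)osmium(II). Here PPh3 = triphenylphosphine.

Ligands: 2 nitrato (NO3, -1), 4 triphenylphosphine (PPh3, neutral). Ligand charge sum = -2.
With Os in oxidation state +2, the complex ion is [Os...].

[Os(NO3)2(PPh3)4]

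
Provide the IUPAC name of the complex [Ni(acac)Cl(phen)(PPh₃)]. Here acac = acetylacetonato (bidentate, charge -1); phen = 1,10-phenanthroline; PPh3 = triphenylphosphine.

There is no counter-ion, so the complex is neutral overall.
Ligand charges: 1×chloro (-1 each), 1×acetylacetonato (-1 each), 1×1,10-phenanthroline (neutral), 1×triphenylphosphine (neutral); total -2. So Ni + (-2) = 0, giving Ni = +2.
Ligands are named alphabetically: acetylacetonato before chloro before phenanthroline before triphenylphosphine.

(acetylacetonato)chloro(1,10-phenanthroline)(triphenylphosphine)nickel(II)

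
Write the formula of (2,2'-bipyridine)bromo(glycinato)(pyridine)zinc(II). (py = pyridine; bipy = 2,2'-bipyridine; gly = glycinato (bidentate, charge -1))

Ligands: 1 pyridine (py, neutral), 1 bromo (Br, -1), 1 2,2'-bipyridine (bipy, neutral), 1 glycinato (gly, -1). Ligand charge sum = -2.
With Zn in oxidation state +2, the complex ion is [Zn...].

[Zn(bipy)Br(gly)(py)]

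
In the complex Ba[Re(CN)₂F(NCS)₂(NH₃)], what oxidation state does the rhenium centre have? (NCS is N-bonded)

1 barium outside the brackets (+2 each) → the complex ion is 2−.
Ligand charges: 2×CN = -2; 1×NH3 neutral; 1×F = -1; 2×NCS = -2; sum -5.
Re + (-5) = 2− ⇒ Re is +3.

+3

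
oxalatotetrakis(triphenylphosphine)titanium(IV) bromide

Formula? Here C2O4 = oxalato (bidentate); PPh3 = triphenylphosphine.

Ligands: 1 oxalato (C2O4, -2), 4 triphenylphosphine (PPh3, neutral). Ligand charge sum = -2.
With Ti in oxidation state +4, the complex ion is [Ti...]^2+.
Charge balance with bromide (-1) requires 1 complex ion per 2 bromide.

[Ti(C2O4)(PPh3)4]Br2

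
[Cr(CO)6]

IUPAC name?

hexacarbonylchromium(0)

There is no counter-ion, so the complex is neutral overall.
Ligand charges: 6×carbonyl (neutral); total 0. So Cr + (0) = 0, giving Cr = 0.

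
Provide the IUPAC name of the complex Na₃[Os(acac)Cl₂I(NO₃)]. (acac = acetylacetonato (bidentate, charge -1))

sodium (acetylacetonato)dichloroiodonitratoosmate(II)

The 3 sodium counter-ions carry a total charge of +3, so each complex ion is 3−.
Ligand charges: 1×acetylacetonato (-1 each), 1×nitrato (-1 each), 1×iodo (-1 each), 2×chloro (-1 each); total -5. So Os + (-5) = 3−, giving Os = +2.
The complex ion is anionic, so osmium takes the -ate form osmate(II).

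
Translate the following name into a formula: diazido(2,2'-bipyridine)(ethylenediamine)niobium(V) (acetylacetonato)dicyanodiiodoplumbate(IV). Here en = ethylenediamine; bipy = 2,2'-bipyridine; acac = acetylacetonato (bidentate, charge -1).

[Nb(bipy)(en)(N3)2][Pb(acac)(CN)2I2]3

Cation [Nb…]: ligand charges -2, Nb(V) ⇒ ion charge 3+.
Anion [Pb…]: ligand charges -5, Pb(IV) ⇒ ion charge 1−.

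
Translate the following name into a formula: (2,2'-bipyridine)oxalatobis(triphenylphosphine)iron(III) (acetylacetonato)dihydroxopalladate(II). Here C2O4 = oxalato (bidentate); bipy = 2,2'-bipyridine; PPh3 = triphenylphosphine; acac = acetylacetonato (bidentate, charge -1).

Cation [Fe…]: ligand charges -2, Fe(III) ⇒ ion charge 1+.
Anion [Pd…]: ligand charges -3, Pd(II) ⇒ ion charge 1−.
One 1+ cation balances one 1− anion.

[Fe(bipy)(C2O4)(PPh3)2][Pd(acac)(OH)2]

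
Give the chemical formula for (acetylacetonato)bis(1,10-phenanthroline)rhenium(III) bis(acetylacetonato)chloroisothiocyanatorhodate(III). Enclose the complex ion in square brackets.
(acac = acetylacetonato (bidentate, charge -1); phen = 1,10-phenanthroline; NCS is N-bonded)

Cation [Re…]: ligand charges -1, Re(III) ⇒ ion charge 2+.
Anion [Rh…]: ligand charges -4, Rh(III) ⇒ ion charge 1−.

[Re(acac)(phen)2][Rh(acac)2Cl(NCS)]2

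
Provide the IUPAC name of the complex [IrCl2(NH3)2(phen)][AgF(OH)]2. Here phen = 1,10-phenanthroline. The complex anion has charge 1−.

The complex anion is given as 1−; its ligand charges sum to -2, so Ag = +1.
With 2 anions per cation, the cation must be 2×1 = 2+.
Cation: ligand charges sum to -2; for the ion to be 2+, Ir = +4.

diamminedichloro(1,10-phenanthroline)iridium(IV) fluorohydroxoargentate(I)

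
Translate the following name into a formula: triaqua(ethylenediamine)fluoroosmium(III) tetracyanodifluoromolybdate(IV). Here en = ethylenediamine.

[Os(en)F(H2O)3][Mo(CN)4F2]

Cation [Os…]: ligand charges -1, Os(III) ⇒ ion charge 2+.
Anion [Mo…]: ligand charges -6, Mo(IV) ⇒ ion charge 2−.
One 2+ cation balances one 2− anion.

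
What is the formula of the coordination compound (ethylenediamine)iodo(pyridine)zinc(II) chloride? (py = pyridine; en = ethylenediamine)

[Zn(en)I(py)]Cl

Ligands: 1 iodo (I, -1), 1 pyridine (py, neutral), 1 ethylenediamine (en, neutral). Ligand charge sum = -1.
Charge balance with chloride (-1) requires 1 complex ion per 1 chloride.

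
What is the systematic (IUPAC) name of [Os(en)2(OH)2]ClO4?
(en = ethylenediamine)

The 1 perchlorate counter-ion carries a total charge of -1, so each complex ion is 1+.
Ligand charges: 2×hydroxo (-1 each), 2×ethylenediamine (neutral); total -2. So Os + (-2) = 1+, giving Os = +3.
Ligands are named alphabetically: ethylenediamine before hydroxo.

bis(ethylenediamine)dihydroxoosmium(III) perchlorate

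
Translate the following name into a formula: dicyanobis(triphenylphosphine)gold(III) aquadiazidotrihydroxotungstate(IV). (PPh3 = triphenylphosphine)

Cation [Au…]: ligand charges -2, Au(III) ⇒ ion charge 1+.
Anion [W…]: ligand charges -5, W(IV) ⇒ ion charge 1−.

[Au(CN)2(PPh3)2][W(H2O)(N3)2(OH)3]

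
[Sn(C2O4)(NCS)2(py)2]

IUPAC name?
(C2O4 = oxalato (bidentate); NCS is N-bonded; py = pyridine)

diisothiocyanatooxalatobis(pyridine)tin(IV)

There is no counter-ion, so the complex is neutral overall.
Ligand charges: 1×oxalato (-2 each), 2×isothiocyanato (-1 each), 2×pyridine (neutral); total -4. So Sn + (-4) = 0, giving Sn = +4.
Ligands are named alphabetically: isothiocyanato before oxalato before pyridine.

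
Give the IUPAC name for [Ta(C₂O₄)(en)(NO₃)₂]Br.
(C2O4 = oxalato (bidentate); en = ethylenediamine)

(ethylenediamine)dinitratooxalatotantalum(V) bromide

The 1 bromide counter-ion carries a total charge of -1, so each complex ion is 1+.
Ligand charges: 1×oxalato (-2 each), 1×ethylenediamine (neutral), 2×nitrato (-1 each); total -4. So Ta + (-4) = 1+, giving Ta = +5.
Ligands are named alphabetically: ethylenediamine before nitrato before oxalato.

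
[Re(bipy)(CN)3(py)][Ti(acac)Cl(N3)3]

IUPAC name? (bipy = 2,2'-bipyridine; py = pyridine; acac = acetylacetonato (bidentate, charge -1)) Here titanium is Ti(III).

Both ions are complex: the cation is named first with the plain metal name, the anion second with the -ate form; each ion's ligands are alphabetised independently.
Ti is given as +3; the anion's ligand charges sum to -5, so the complex anion is 2−.
A 1:1 salt means the cation carries the equal and opposite charge, 2+.
Cation: ligand charges sum to -3; for the ion to be 2+, Re = +5.

(2,2'-bipyridine)tricyano(pyridine)rhenium(V) (acetylacetonato)triazidochlorotitanate(III)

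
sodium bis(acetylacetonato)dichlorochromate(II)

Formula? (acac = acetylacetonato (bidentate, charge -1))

Ligands: 2 chloro (Cl, -1), 2 acetylacetonato (acac, -1). Ligand charge sum = -4.
With Cr in oxidation state +2, the complex ion is [Cr...]^2−.
Charge balance with sodium (+1) requires 1 complex ion per 2 sodium.

Na2[Cr(acac)2Cl2]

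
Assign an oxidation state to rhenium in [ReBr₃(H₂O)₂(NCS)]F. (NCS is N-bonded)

1 fluoride outside the brackets (-1 each) → the complex ion is 1+.
Ligand charges: 1×NCS = -1; 2×H2O neutral; 3×Br = -3; sum -4.
Re + (-4) = 1+ ⇒ Re is +5.

+5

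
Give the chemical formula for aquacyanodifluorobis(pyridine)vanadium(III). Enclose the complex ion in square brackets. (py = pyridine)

[V(CN)F2(H2O)(py)2]

Ligands: 2 fluoro (F, -1), 1 aqua (H2O, neutral), 2 pyridine (py, neutral), 1 cyano (CN, -1). Ligand charge sum = -3.
With V in oxidation state +3, the complex ion is [V...].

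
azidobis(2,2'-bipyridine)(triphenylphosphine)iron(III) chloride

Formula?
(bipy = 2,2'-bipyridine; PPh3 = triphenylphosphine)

Ligands: 2 2,2'-bipyridine (bipy, neutral), 1 triphenylphosphine (PPh3, neutral), 1 azido (N3, -1). Ligand charge sum = -1.
With Fe in oxidation state +3, the complex ion is [Fe...]^2+.
Charge balance with chloride (-1) requires 1 complex ion per 2 chloride.

[Fe(bipy)2(N3)(PPh3)]Cl2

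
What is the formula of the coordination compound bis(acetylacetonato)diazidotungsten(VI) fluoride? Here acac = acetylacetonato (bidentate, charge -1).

Ligands: 2 acetylacetonato (acac, -1), 2 azido (N3, -1). Ligand charge sum = -4.
Charge balance with fluoride (-1) requires 1 complex ion per 2 fluoride.

[W(acac)2(N3)2]F2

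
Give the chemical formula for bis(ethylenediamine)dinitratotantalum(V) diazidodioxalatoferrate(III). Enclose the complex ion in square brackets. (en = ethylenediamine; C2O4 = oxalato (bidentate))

[Ta(en)2(NO3)2][Fe(C2O4)2(N3)2]

Cation [Ta…]: ligand charges -2, Ta(V) ⇒ ion charge 3+.
Anion [Fe…]: ligand charges -6, Fe(III) ⇒ ion charge 3−.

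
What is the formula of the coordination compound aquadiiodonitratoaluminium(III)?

Ligands: 2 iodo (I, -1), 1 nitrato (NO3, -1), 1 aqua (H2O, neutral). Ligand charge sum = -3.
With Al in oxidation state +3, the complex ion is [Al...].

[Al(H2O)I2(NO3)]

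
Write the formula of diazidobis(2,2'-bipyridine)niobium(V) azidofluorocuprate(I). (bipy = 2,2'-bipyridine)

Cation [Nb…]: ligand charges -2, Nb(V) ⇒ ion charge 3+.
Anion [Cu…]: ligand charges -2, Cu(I) ⇒ ion charge 1−.
One 3+ cation requires 3 of the 1− anion.

[Nb(bipy)2(N3)2][CuF(N3)]3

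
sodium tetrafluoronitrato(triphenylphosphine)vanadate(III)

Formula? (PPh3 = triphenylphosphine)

Ligands: 1 triphenylphosphine (PPh3, neutral), 1 nitrato (NO3, -1), 4 fluoro (F, -1). Ligand charge sum = -5.
With V in oxidation state +3, the complex ion is [V...]^2−.
Charge balance with sodium (+1) requires 1 complex ion per 2 sodium.

Na2[VF4(NO3)(PPh3)]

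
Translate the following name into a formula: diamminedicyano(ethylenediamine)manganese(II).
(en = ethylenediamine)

Ligands: 2 ammine (NH3, neutral), 1 ethylenediamine (en, neutral), 2 cyano (CN, -1). Ligand charge sum = -2.
With Mn in oxidation state +2, the complex ion is [Mn...].

[Mn(CN)2(en)(NH3)2]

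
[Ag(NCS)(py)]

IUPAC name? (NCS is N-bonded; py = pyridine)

There is no counter-ion, so the complex is neutral overall.
Ligand charges: 1×isothiocyanato (-1 each), 1×pyridine (neutral); total -1. So Ag + (-1) = 0, giving Ag = +1.
Ligands are named alphabetically: isothiocyanato before pyridine.

isothiocyanato(pyridine)silver(I)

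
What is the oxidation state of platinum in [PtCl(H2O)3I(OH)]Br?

+4

1 bromide outside the brackets (-1 each) → the complex ion is 1+.
Ligand charges: 1×OH = -1; 1×Cl = -1; 3×H2O neutral; 1×I = -1; sum -3.
Pt + (-3) = 1+ ⇒ Pt is +4.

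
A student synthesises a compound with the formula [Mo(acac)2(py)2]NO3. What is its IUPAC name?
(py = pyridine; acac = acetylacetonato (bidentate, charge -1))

The 1 nitrate counter-ion carries a total charge of -1, so each complex ion is 1+.
Ligand charges: 2×pyridine (neutral), 2×acetylacetonato (-1 each); total -2. So Mo + (-2) = 1+, giving Mo = +3.
Ligands are named alphabetically: acetylacetonato before pyridine.

bis(acetylacetonato)bis(pyridine)molybdenum(III) nitrate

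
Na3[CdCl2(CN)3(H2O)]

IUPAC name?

sodium aquadichlorotricyanocadmate(II)

The 3 sodium counter-ions carry a total charge of +3, so each complex ion is 3−.
Ligand charges: 2×chloro (-1 each), 3×cyano (-1 each), 1×aqua (neutral); total -5. So Cd + (-5) = 3−, giving Cd = +2.
The complex ion is anionic, so cadmium takes the -ate form cadmate(II).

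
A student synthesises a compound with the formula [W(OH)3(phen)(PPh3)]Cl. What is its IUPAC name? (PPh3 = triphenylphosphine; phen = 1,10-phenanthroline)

The 1 chloride counter-ion carries a total charge of -1, so each complex ion is 1+.
Ligand charges: 3×hydroxo (-1 each), 1×triphenylphosphine (neutral), 1×1,10-phenanthroline (neutral); total -3. So W + (-3) = 1+, giving W = +4.
Ligands are named alphabetically: hydroxo before phenanthroline before triphenylphosphine.

trihydroxo(1,10-phenanthroline)(triphenylphosphine)tungsten(IV) chloride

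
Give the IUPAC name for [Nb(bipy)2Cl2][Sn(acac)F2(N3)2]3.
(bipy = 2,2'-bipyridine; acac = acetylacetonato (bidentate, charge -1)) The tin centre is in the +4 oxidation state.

bis(2,2'-bipyridine)dichloroniobium(V) (acetylacetonato)diazidodifluorostannate(IV)

Sn is given as +4; the anion's ligand charges sum to -5, so the complex anion is 1−.
With 3 anions per cation, the cation must be 3×1 = 3+.
Cation: ligand charges sum to -2; for the ion to be 3+, Nb = +5.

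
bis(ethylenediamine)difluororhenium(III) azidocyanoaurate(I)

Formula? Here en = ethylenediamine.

Cation [Re…]: ligand charges -2, Re(III) ⇒ ion charge 1+.
Anion [Au…]: ligand charges -2, Au(I) ⇒ ion charge 1−.
One 1+ cation balances one 1− anion.

[Re(en)2F2][Au(CN)(N3)]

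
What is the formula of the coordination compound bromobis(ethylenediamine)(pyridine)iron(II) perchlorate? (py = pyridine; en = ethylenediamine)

Ligands: 1 bromo (Br, -1), 1 pyridine (py, neutral), 2 ethylenediamine (en, neutral). Ligand charge sum = -1.
Charge balance with perchlorate (-1) requires 1 complex ion per 1 perchlorate.

[FeBr(en)2(py)]ClO4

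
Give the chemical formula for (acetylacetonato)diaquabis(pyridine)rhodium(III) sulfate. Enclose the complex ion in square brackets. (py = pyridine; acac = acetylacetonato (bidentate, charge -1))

[Rh(acac)(H2O)2(py)2]SO4

Ligands: 2 pyridine (py, neutral), 1 acetylacetonato (acac, -1), 2 aqua (H2O, neutral). Ligand charge sum = -1.
With Rh in oxidation state +3, the complex ion is [Rh...]^2+.
Charge balance with sulfate (-2) requires 1 complex ion per 1 sulfate.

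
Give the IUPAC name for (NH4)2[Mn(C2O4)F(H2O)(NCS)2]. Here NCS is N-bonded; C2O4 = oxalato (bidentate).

ammonium aquafluorodiisothiocyanatooxalatomanganate(III)

The 2 ammonium counter-ions carry a total charge of +2, so each complex ion is 2−.
Ligand charges: 2×isothiocyanato (-1 each), 1×aqua (neutral), 1×fluoro (-1 each), 1×oxalato (-2 each); total -5. So Mn + (-5) = 2−, giving Mn = +3.
The complex ion is anionic, so manganese takes the -ate form manganate(III).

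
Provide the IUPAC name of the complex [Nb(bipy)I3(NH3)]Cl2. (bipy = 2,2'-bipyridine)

The 2 chloride counter-ions carry a total charge of -2, so each complex ion is 2+.
Ligand charges: 1×ammine (neutral), 3×iodo (-1 each), 1×2,2'-bipyridine (neutral); total -3. So Nb + (-3) = 2+, giving Nb = +5.
Ligands are named alphabetically: ammine before bipyridine before iodo.

ammine(2,2'-bipyridine)triiodoniobium(V) chloride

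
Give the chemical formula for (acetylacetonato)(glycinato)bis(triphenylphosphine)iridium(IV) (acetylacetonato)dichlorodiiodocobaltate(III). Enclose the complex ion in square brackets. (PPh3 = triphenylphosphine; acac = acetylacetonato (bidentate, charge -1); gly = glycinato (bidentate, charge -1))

[Ir(acac)(gly)(PPh3)2][Co(acac)Cl2I2]

Cation [Ir…]: ligand charges -2, Ir(IV) ⇒ ion charge 2+.
Anion [Co…]: ligand charges -5, Co(III) ⇒ ion charge 2−.
One 2+ cation balances one 2− anion.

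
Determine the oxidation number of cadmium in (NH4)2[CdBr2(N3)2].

2 ammonium outside the brackets (+1 each) → the complex ion is 2−.
Ligand charges: 2×Br = -2; 2×N3 = -2; sum -4.
Cd + (-4) = 2− ⇒ Cd is +2.

+2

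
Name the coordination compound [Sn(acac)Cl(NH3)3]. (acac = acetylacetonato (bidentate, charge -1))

There is no counter-ion, so the complex is neutral overall.
Ligand charges: 3×ammine (neutral), 1×chloro (-1 each), 1×acetylacetonato (-1 each); total -2. So Sn + (-2) = 0, giving Sn = +2.
Ligands are named alphabetically: acetylacetonato before ammine before chloro.

(acetylacetonato)triamminechlorotin(II)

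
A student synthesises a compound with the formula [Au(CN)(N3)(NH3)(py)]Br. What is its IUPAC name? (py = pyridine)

The 1 bromide counter-ion carries a total charge of -1, so each complex ion is 1+.
Ligand charges: 1×azido (-1 each), 1×ammine (neutral), 1×cyano (-1 each), 1×pyridine (neutral); total -2. So Au + (-2) = 1+, giving Au = +3.
Ligands are named alphabetically: ammine before azido before cyano before pyridine.

ammineazidocyano(pyridine)gold(III) bromide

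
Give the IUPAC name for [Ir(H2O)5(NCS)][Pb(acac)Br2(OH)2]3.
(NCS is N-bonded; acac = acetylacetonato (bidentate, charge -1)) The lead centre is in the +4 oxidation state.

Pb is given as +4; the anion's ligand charges sum to -5, so the complex anion is 1−.
With 3 anions per cation, the cation must be 3×1 = 3+.
Cation: ligand charges sum to -1; for the ion to be 3+, Ir = +4.

pentaaquaisothiocyanatoiridium(IV) (acetylacetonato)dibromodihydroxoplumbate(IV)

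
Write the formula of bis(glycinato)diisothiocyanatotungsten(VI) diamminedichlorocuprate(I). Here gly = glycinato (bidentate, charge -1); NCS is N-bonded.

Cation [W…]: ligand charges -4, W(VI) ⇒ ion charge 2+.
Anion [Cu…]: ligand charges -2, Cu(I) ⇒ ion charge 1−.
One 2+ cation requires 2 of the 1− anion.

[W(gly)2(NCS)2][CuCl2(NH3)2]2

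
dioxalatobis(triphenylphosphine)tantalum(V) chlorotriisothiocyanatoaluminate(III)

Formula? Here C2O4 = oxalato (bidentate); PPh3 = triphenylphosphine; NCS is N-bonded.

[Ta(C2O4)2(PPh3)2][AlCl(NCS)3]

Cation [Ta…]: ligand charges -4, Ta(V) ⇒ ion charge 1+.
Anion [Al…]: ligand charges -4, Al(III) ⇒ ion charge 1−.
One 1+ cation balances one 1− anion.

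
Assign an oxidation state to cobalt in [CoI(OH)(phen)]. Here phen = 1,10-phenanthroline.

No counter-ion: the bracketed complex is neutral.
Ligand charges: 1×I = -1; 1×OH = -1; 1×phen neutral; sum -2.
Co + (-2) = 0 ⇒ Co is +2.

+2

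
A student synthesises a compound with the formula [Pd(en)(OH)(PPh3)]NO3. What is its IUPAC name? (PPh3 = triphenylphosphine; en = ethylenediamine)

(ethylenediamine)hydroxo(triphenylphosphine)palladium(II) nitrate

The 1 nitrate counter-ion carries a total charge of -1, so each complex ion is 1+.
Ligand charges: 1×triphenylphosphine (neutral), 1×hydroxo (-1 each), 1×ethylenediamine (neutral); total -1. So Pd + (-1) = 1+, giving Pd = +2.
Ligands are named alphabetically: ethylenediamine before hydroxo before triphenylphosphine.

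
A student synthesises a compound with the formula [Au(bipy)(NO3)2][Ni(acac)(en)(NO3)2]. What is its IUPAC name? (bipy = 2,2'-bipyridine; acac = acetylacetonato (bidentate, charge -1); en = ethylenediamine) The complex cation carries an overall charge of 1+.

(2,2'-bipyridine)dinitratogold(III) (acetylacetonato)(ethylenediamine)dinitratonickelate(II)

Both ions are complex: the cation is named first with the plain metal name, the anion second with the -ate form; each ion's ligands are alphabetised independently.
The complex cation is given as 1+; its ligand charges sum to -2, so Au = +3.
A 1:1 salt means the anion carries the equal and opposite charge, 1−.
Anion: ligand charges sum to -3; for the ion to be 1−, Ni = +2.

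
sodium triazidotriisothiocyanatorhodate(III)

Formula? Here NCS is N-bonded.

Ligands: 3 azido (N3, -1), 3 isothiocyanato (NCS, -1). Ligand charge sum = -6.
With Rh in oxidation state +3, the complex ion is [Rh...]^3−.
Charge balance with sodium (+1) requires 1 complex ion per 3 sodium.

Na3[Rh(N3)3(NCS)3]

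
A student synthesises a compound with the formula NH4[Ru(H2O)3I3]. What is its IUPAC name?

ammonium triaquatriiodoruthenate(II)

The 1 ammonium counter-ion carries a total charge of +1, so each complex ion is 1−.
Ligand charges: 3×aqua (neutral), 3×iodo (-1 each); total -3. So Ru + (-3) = 1−, giving Ru = +2.
Ligands are named alphabetically: aqua before iodo.
The complex ion is anionic, so ruthenium takes the -ate form ruthenate(II).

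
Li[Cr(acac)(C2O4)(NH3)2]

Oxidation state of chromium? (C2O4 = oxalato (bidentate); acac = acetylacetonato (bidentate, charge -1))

1 lithium outside the brackets (+1 each) → the complex ion is 1−.
Ligand charges: 2×NH3 neutral; 1×C2O4 = -2; 1×acac = -1; sum -3.
Cr + (-3) = 1− ⇒ Cr is +2.

+2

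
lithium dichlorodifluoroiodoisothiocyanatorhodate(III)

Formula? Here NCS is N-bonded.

Ligands: 1 isothiocyanato (NCS, -1), 1 iodo (I, -1), 2 fluoro (F, -1), 2 chloro (Cl, -1). Ligand charge sum = -6.
Charge balance with lithium (+1) requires 1 complex ion per 3 lithium.

Li3[RhCl2F2I(NCS)]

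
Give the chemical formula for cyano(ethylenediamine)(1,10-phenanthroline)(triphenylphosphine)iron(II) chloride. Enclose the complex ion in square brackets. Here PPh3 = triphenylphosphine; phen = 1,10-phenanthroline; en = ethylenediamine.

[Fe(CN)(en)(phen)(PPh3)]Cl

Ligands: 1 triphenylphosphine (PPh3, neutral), 1 1,10-phenanthroline (phen, neutral), 1 ethylenediamine (en, neutral), 1 cyano (CN, -1). Ligand charge sum = -1.
With Fe in oxidation state +2, the complex ion is [Fe...]^1+.
Charge balance with chloride (-1) requires 1 complex ion per 1 chloride.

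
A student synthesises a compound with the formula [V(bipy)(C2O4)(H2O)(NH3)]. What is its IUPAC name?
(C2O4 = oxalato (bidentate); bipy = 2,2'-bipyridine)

ammineaqua(2,2'-bipyridine)oxalatovanadium(II)

There is no counter-ion, so the complex is neutral overall.
Ligand charges: 1×ammine (neutral), 1×oxalato (-2 each), 1×2,2'-bipyridine (neutral), 1×aqua (neutral); total -2. So V + (-2) = 0, giving V = +2.
Ligands are named alphabetically: ammine before aqua before bipyridine before oxalato.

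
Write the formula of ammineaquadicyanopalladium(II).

Ligands: 2 cyano (CN, -1), 1 aqua (H2O, neutral), 1 ammine (NH3, neutral). Ligand charge sum = -2.
With Pd in oxidation state +2, the complex ion is [Pd...].

[Pd(CN)2(H2O)(NH3)]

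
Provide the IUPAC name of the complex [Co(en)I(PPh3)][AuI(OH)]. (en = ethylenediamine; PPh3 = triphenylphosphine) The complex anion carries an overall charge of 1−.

(ethylenediamine)iodo(triphenylphosphine)cobalt(II) hydroxoiodoaurate(I)

The complex anion is given as 1−; its ligand charges sum to -2, so Au = +1.
A 1:1 salt means the cation carries the equal and opposite charge, 1+.
Cation: ligand charges sum to -1; for the ion to be 1+, Co = +2.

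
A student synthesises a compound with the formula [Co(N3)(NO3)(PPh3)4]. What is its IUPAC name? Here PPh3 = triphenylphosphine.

azidonitratotetrakis(triphenylphosphine)cobalt(II)

There is no counter-ion, so the complex is neutral overall.
Ligand charges: 1×nitrato (-1 each), 4×triphenylphosphine (neutral), 1×azido (-1 each); total -2. So Co + (-2) = 0, giving Co = +2.
Ligands are named alphabetically: azido before nitrato before triphenylphosphine.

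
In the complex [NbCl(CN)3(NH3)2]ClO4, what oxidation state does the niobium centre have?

1 perchlorate outside the brackets (-1 each) → the complex ion is 1+.
Ligand charges: 2×NH3 neutral; 1×Cl = -1; 3×CN = -3; sum -4.
Nb + (-4) = 1+ ⇒ Nb is +5.

+5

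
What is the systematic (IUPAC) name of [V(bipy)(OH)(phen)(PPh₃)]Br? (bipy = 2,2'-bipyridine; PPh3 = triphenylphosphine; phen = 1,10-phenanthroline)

The 1 bromide counter-ion carries a total charge of -1, so each complex ion is 1+.
Ligand charges: 1×2,2'-bipyridine (neutral), 1×triphenylphosphine (neutral), 1×1,10-phenanthroline (neutral), 1×hydroxo (-1 each); total -1. So V + (-1) = 1+, giving V = +2.
Ligands are named alphabetically: bipyridine before hydroxo before phenanthroline before triphenylphosphine.

(2,2'-bipyridine)hydroxo(1,10-phenanthroline)(triphenylphosphine)vanadium(II) bromide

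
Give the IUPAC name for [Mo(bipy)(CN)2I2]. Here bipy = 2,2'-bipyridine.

There is no counter-ion, so the complex is neutral overall.
Ligand charges: 1×2,2'-bipyridine (neutral), 2×cyano (-1 each), 2×iodo (-1 each); total -4. So Mo + (-4) = 0, giving Mo = +4.
Ligands are named alphabetically: bipyridine before cyano before iodo.

(2,2'-bipyridine)dicyanodiiodomolybdenum(IV)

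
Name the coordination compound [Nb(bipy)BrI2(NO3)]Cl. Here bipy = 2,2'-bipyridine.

The 1 chloride counter-ion carries a total charge of -1, so each complex ion is 1+.
Ligand charges: 1×bromo (-1 each), 1×2,2'-bipyridine (neutral), 1×nitrato (-1 each), 2×iodo (-1 each); total -4. So Nb + (-4) = 1+, giving Nb = +5.
Ligands are named alphabetically: bipyridine before bromo before iodo before nitrato.

(2,2'-bipyridine)bromodiiodonitratoniobium(V) chloride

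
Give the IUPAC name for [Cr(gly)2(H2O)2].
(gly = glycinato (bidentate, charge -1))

There is no counter-ion, so the complex is neutral overall.
Ligand charges: 2×glycinato (-1 each), 2×aqua (neutral); total -2. So Cr + (-2) = 0, giving Cr = +2.
Ligands are named alphabetically: aqua before glycinato.

diaquabis(glycinato)chromium(II)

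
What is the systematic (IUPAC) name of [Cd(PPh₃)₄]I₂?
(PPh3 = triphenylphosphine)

tetrakis(triphenylphosphine)cadmium(II) iodide

The 2 iodide counter-ions carry a total charge of -2, so each complex ion is 2+.
Ligand charges: 4×triphenylphosphine (neutral); total 0. So Cd + (0) = 2+, giving Cd = +2.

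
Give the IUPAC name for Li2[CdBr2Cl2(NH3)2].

The 2 lithium counter-ions carry a total charge of +2, so each complex ion is 2−.
Ligand charges: 2×ammine (neutral), 2×bromo (-1 each), 2×chloro (-1 each); total -4. So Cd + (-4) = 2−, giving Cd = +2.
The complex ion is anionic, so cadmium takes the -ate form cadmate(II).

lithium diamminedibromodichlorocadmate(II)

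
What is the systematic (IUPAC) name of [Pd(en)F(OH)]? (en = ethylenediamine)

(ethylenediamine)fluorohydroxopalladium(II)

There is no counter-ion, so the complex is neutral overall.
Ligand charges: 1×fluoro (-1 each), 1×ethylenediamine (neutral), 1×hydroxo (-1 each); total -2. So Pd + (-2) = 0, giving Pd = +2.
Ligands are named alphabetically: ethylenediamine before fluoro before hydroxo.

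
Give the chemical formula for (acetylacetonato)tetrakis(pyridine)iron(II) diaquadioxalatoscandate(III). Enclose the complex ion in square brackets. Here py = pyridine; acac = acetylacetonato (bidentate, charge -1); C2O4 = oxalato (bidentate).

Cation [Fe…]: ligand charges -1, Fe(II) ⇒ ion charge 1+.
Anion [Sc…]: ligand charges -4, Sc(III) ⇒ ion charge 1−.
One 1+ cation balances one 1− anion.

[Fe(acac)(py)4][Sc(C2O4)2(H2O)2]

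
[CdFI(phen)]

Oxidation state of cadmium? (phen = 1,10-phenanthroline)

+2

No counter-ion: the bracketed complex is neutral.
Ligand charges: 1×phen neutral; 1×F = -1; 1×I = -1; sum -2.
Cd + (-2) = 0 ⇒ Cd is +2.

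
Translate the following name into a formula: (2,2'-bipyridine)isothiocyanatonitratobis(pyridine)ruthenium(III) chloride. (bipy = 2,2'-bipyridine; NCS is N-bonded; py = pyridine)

[Ru(bipy)(NCS)(NO3)(py)2]Cl

Ligands: 1 2,2'-bipyridine (bipy, neutral), 1 nitrato (NO3, -1), 1 isothiocyanato (NCS, -1), 2 pyridine (py, neutral). Ligand charge sum = -2.
Charge balance with chloride (-1) requires 1 complex ion per 1 chloride.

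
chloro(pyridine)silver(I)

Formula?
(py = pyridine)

Ligands: 1 chloro (Cl, -1), 1 pyridine (py, neutral). Ligand charge sum = -1.
With Ag in oxidation state +1, the complex ion is [Ag...].

[AgCl(py)]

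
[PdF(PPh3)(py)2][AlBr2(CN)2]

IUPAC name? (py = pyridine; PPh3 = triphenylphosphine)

Both ions are complex: the cation is named first with the plain metal name, the anion second with the -ate form; each ion's ligands are alphabetised independently.
Aluminium is always +3 in its complexes; the anion's ligand charges sum to -4, so the complex anion is 1−.
A 1:1 salt means the cation carries the equal and opposite charge, 1+.
Cation: ligand charges sum to -1; for the ion to be 1+, Pd = +2.

fluorobis(pyridine)(triphenylphosphine)palladium(II) dibromodicyanoaluminate(III)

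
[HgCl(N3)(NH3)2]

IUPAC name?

diammineazidochloromercury(II)

There is no counter-ion, so the complex is neutral overall.
Ligand charges: 1×azido (-1 each), 1×chloro (-1 each), 2×ammine (neutral); total -2. So Hg + (-2) = 0, giving Hg = +2.
Ligands are named alphabetically: ammine before azido before chloro.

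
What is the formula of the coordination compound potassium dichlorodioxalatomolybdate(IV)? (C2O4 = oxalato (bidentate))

Ligands: 2 oxalato (C2O4, -2), 2 chloro (Cl, -1). Ligand charge sum = -6.
With Mo in oxidation state +4, the complex ion is [Mo...]^2−.
Charge balance with potassium (+1) requires 1 complex ion per 2 potassium.

K2[Mo(C2O4)2Cl2]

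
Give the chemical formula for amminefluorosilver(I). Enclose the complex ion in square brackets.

Ligands: 1 ammine (NH3, neutral), 1 fluoro (F, -1). Ligand charge sum = -1.
With Ag in oxidation state +1, the complex ion is [Ag...].

[AgF(NH3)]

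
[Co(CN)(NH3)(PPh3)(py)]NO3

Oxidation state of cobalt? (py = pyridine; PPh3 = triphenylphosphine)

1 nitrate outside the brackets (-1 each) → the complex ion is 1+.
Ligand charges: 1×py neutral; 1×NH3 neutral; 1×CN = -1; 1×PPh3 neutral; sum -1.
Co + (-1) = 1+ ⇒ Co is +2.

+2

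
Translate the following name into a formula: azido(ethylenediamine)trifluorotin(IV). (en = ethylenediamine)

[Sn(en)F3(N3)]

Ligands: 3 fluoro (F, -1), 1 azido (N3, -1), 1 ethylenediamine (en, neutral). Ligand charge sum = -4.
With Sn in oxidation state +4, the complex ion is [Sn...].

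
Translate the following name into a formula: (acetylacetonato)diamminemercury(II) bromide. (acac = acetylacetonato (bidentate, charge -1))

Ligands: 1 acetylacetonato (acac, -1), 2 ammine (NH3, neutral). Ligand charge sum = -1.
With Hg in oxidation state +2, the complex ion is [Hg...]^1+.
Charge balance with bromide (-1) requires 1 complex ion per 1 bromide.

[Hg(acac)(NH3)2]Br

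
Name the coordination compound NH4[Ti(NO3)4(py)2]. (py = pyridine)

ammonium tetranitratobis(pyridine)titanate(III)

The 1 ammonium counter-ion carries a total charge of +1, so each complex ion is 1−.
Ligand charges: 2×pyridine (neutral), 4×nitrato (-1 each); total -4. So Ti + (-4) = 1−, giving Ti = +3.
The complex ion is anionic, so titanium takes the -ate form titanate(III).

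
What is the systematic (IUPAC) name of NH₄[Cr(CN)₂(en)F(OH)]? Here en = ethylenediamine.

The 1 ammonium counter-ion carries a total charge of +1, so each complex ion is 1−.
Ligand charges: 1×ethylenediamine (neutral), 2×cyano (-1 each), 1×fluoro (-1 each), 1×hydroxo (-1 each); total -4. So Cr + (-4) = 1−, giving Cr = +3.
Ligands are named alphabetically: cyano before ethylenediamine before fluoro before hydroxo.
The complex ion is anionic, so chromium takes the -ate form chromate(III).

ammonium dicyano(ethylenediamine)fluorohydroxochromate(III)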